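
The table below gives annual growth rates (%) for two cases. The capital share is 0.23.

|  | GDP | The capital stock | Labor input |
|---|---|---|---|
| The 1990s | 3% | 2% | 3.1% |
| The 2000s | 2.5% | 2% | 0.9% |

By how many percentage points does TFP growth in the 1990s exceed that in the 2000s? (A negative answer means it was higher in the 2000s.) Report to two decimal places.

Labor's share = 1 − 0.23 = 0.77.
The 1990s: TFP = 3 − 0.46 − 2.387 = 0.153%.
The 2000s: TFP = 2.5 − 0.46 − 0.693 = 1.347%.
Difference = 0.153 − (1.347) = -1.194 pp.

-1.19 percentage points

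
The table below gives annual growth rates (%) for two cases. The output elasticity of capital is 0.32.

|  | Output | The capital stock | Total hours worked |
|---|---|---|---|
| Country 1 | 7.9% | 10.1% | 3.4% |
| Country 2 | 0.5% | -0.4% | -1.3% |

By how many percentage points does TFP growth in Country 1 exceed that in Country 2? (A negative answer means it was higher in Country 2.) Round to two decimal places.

0.84 percentage points

Labor's share = 1 − 0.32 = 0.68.
Country 1: TFP = 7.9 − 3.232 − 2.312 = 2.356%.
Country 2: TFP = 0.5 + 0.128 + 0.884 = 1.512%.
Difference = 2.356 − (1.512) = 0.844 pp.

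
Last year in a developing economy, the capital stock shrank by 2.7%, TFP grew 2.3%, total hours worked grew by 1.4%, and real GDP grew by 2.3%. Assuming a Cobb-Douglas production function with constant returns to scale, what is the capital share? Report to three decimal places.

gY = gA + α·gK + (1−α)·gL, so gY − gA − gL = α(gK − gL).
2.3 − 2.3 − 1.4 = α × (-2.7 − 1.4).
-1.4 = -4.1 α, so α = 0.34146.

0.341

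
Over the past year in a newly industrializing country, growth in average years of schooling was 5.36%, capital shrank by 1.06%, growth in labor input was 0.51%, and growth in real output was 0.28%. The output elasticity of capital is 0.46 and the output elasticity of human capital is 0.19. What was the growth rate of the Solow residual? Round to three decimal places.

Labor's share = 1 − 0.46 − 0.19 = 0.35.
Capital: 0.46 × (-1.06) = -0.4876 pp.
Average years of schooling: 0.19 × 5.36 = 1.0184 pp.
Labor input: 0.35 × 0.51 = 0.1785 pp.
TFP growth = 0.28 − 0.7093 = -0.4293%.

-0.429%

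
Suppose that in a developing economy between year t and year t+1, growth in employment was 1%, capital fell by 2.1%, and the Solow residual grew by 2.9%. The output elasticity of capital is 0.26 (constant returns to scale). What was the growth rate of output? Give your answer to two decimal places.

Output growth was 3.09%.

Labor's share = 1 − 0.26 = 0.74.
Capital: 0.26 × (-2.1) = -0.546 pp.
Employment: 0.74 × 1 = 0.74 pp.
Output growth = 2.9 + 0.194 = 3.094%.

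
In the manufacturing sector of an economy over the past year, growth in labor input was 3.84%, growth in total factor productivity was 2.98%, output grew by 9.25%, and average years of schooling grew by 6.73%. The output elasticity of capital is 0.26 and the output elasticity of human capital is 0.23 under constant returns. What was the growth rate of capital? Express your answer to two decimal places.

Labor's share = 1 − 0.26 − 0.23 = 0.51.
gY = gA + 0.23×6.73 + 0.51×3.84 + 0.26×g.
0.26×g = 9.25 − 2.98 − 3.5063 = 2.7637.
g = 2.7637 / 0.26 = 10.6296%.

Capital growth was 10.63%.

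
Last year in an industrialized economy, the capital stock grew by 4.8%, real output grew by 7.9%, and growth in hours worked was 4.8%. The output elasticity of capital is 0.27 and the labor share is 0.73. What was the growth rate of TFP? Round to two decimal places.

3.10%

Labor's share = 1 − 0.27 = 0.73.
The capital stock: 0.27 × 4.8 = 1.296 pp.
Hours worked: 0.73 × 4.8 = 3.504 pp.
TFP growth = 7.9 − 4.8 = 3.1%.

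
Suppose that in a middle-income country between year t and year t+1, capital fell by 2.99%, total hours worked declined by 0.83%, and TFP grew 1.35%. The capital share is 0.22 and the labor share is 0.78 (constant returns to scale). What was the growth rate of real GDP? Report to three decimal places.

0.045%

Labor's share = 1 − 0.22 = 0.78.
Capital: 0.22 × (-2.99) = -0.6578 pp.
Total hours worked: 0.78 × (-0.83) = -0.6474 pp.
Output growth = 1.35 + (-1.3052) = 0.0448%.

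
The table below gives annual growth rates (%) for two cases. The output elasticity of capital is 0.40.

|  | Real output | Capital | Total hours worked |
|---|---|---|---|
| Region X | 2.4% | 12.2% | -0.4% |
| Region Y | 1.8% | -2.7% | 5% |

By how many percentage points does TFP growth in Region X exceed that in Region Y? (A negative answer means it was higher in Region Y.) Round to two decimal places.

Labor's share = 1 − 0.4 = 0.6.
Region X: TFP = 2.4 − 4.88 + 0.24 = -2.24%.
Region Y: TFP = 1.8 + 1.08 − 3 = -0.12%.
Difference = -2.24 − (-0.12) = -2.12 pp.

-2.12 percentage points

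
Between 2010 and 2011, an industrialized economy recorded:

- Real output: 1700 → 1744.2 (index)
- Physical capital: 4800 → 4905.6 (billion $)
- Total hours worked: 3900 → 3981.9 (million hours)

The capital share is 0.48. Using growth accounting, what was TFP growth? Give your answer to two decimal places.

TFP grew 0.45%.

Real output growth = (1744.2 − 1700) / 1700 = 2.6%.
Physical capital growth = (4905.6 − 4800) / 4800 = 2.2%.
Total hours worked growth = (3981.9 − 3900) / 3900 = 2.1%.
Labor's share = 1 − 0.48 = 0.52.
Physical capital: 0.48 × 2.2 = 1.056 pp.
Total hours worked: 0.52 × 2.1 = 1.092 pp.
TFP growth = 2.6 − 2.148 = 0.452%.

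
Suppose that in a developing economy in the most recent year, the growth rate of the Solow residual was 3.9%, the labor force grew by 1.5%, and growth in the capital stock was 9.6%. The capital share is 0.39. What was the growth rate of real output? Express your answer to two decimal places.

Real output growth was 8.56%.

Labor's share = 1 − 0.39 = 0.61.
The capital stock: 0.39 × 9.6 = 3.744 pp.
The labor force: 0.61 × 1.5 = 0.915 pp.
Output growth = 3.9 + 4.659 = 8.559%.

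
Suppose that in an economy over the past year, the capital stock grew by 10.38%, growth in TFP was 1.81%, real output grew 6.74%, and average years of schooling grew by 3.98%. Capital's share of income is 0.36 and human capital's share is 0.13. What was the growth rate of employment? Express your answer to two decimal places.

Employment grew 1.33%.

Labor's share = 1 − 0.36 − 0.13 = 0.51.
gY = gA + 0.36×10.38 + 0.13×3.98 + 0.51×g.
0.51×g = 6.74 − 1.81 − 4.2542 = 0.6758.
g = 0.6758 / 0.51 = 1.3251%.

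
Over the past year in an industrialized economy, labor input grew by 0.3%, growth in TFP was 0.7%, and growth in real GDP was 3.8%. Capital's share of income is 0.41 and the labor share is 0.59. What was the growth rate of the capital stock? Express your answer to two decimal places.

7.13%

Labor's share = 1 − 0.41 = 0.59.
gY = gA + 0.59×0.3 + 0.41×g.
0.41×g = 3.8 − 0.7 − 0.177 = 2.923.
g = 2.923 / 0.41 = 7.1293%.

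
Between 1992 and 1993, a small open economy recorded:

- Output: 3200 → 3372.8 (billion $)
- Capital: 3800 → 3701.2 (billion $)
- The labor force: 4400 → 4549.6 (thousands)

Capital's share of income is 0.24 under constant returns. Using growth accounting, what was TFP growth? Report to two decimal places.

TFP growth was 3.44%.

Output growth = (3372.8 − 3200) / 3200 = 5.4%.
Capital growth = (3701.2 − 3800) / 3800 = -2.6%.
The labor force growth = (4549.6 − 4400) / 4400 = 3.4%.
Labor's share = 1 − 0.24 = 0.76.
Capital: 0.24 × (-2.6) = -0.624 pp.
The labor force: 0.76 × 3.4 = 2.584 pp.
TFP growth = 5.4 − 1.96 = 3.44%.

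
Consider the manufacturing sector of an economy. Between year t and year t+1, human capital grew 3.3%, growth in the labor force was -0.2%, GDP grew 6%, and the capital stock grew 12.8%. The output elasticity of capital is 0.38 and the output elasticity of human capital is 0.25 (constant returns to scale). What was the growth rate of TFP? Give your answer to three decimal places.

Labor's share = 1 − 0.38 − 0.25 = 0.37.
The capital stock: 0.38 × 12.8 = 4.864 pp.
Human capital: 0.25 × 3.3 = 0.825 pp.
The labor force: 0.37 × (-0.2) = -0.074 pp.
TFP growth = 6 − 5.615 = 0.385%.

TFP growth was 0.385%.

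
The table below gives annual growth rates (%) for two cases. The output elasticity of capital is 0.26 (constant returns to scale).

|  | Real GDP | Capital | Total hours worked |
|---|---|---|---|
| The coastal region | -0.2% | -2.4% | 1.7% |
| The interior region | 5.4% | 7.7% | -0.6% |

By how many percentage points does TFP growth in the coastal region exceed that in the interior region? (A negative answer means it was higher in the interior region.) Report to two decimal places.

Labor's share = 1 − 0.26 = 0.74.
The coastal region: TFP = -0.2 + 0.624 − 1.258 = -0.834%.
The interior region: TFP = 5.4 − 2.002 + 0.444 = 3.842%.
Difference = -0.834 − (3.842) = -4.676 pp.

-4.68 percentage points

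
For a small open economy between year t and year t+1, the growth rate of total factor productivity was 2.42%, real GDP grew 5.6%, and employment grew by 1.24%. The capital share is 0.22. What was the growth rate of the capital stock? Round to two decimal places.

Labor's share = 1 − 0.22 = 0.78.
gY = gA + 0.78×1.24 + 0.22×g.
0.22×g = 5.6 − 2.42 − 0.9672 = 2.2128.
g = 2.2128 / 0.22 = 10.0582%.

10.06%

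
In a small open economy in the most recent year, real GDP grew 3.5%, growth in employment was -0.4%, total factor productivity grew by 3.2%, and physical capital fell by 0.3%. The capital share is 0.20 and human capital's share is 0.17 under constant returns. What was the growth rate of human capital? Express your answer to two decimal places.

Labor's share = 1 − 0.2 − 0.17 = 0.63.
gY = gA + 0.2×(-0.3) + 0.63×(-0.4) + 0.17×g.
0.17×g = 3.5 − 3.2 + 0.312 = 0.612.
g = 0.612 / 0.17 = 3.6%.

3.60%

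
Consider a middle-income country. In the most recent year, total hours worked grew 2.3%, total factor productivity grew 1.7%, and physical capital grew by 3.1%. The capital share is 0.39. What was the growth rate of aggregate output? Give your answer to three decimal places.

Aggregate output grew 4.312%.

Labor's share = 1 − 0.39 = 0.61.
Physical capital: 0.39 × 3.1 = 1.209 pp.
Total hours worked: 0.61 × 2.3 = 1.403 pp.
Output growth = 1.7 + 2.612 = 4.312%.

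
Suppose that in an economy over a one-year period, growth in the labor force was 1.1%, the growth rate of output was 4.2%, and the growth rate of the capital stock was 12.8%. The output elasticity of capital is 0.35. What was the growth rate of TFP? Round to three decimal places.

Labor's share = 1 − 0.35 = 0.65.
The capital stock: 0.35 × 12.8 = 4.48 pp.
The labor force: 0.65 × 1.1 = 0.715 pp.
TFP growth = 4.2 − 5.195 = -0.995%.

-0.995%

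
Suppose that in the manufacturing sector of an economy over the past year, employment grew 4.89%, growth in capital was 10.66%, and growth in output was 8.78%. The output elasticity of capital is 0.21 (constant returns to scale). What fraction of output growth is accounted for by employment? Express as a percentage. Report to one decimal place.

44.0%

Labor's share = 1 − 0.21 = 0.79.
Employment contributed 0.79 × 4.89 = 3.8631 pp.
Share of growth = 3.8631 / 8.78 × 100 = 43.999%.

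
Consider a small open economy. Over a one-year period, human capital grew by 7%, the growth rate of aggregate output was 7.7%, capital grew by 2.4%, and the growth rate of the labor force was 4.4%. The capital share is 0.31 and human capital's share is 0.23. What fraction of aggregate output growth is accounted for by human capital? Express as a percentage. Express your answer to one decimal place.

20.9%

Human capital contributed 0.23 × 7 = 1.61 pp.
Share of growth = 1.61 / 7.7 × 100 = 20.909%.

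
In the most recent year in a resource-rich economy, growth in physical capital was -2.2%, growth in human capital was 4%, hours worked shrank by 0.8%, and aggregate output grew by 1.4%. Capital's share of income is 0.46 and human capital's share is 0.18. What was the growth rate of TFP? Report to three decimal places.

Labor's share = 1 − 0.46 − 0.18 = 0.36.
Physical capital: 0.46 × (-2.2) = -1.012 pp.
Human capital: 0.18 × 4 = 0.72 pp.
Hours worked: 0.36 × (-0.8) = -0.288 pp.
TFP growth = 1.4 + 0.58 = 1.98%.

TFP grew 1.980%.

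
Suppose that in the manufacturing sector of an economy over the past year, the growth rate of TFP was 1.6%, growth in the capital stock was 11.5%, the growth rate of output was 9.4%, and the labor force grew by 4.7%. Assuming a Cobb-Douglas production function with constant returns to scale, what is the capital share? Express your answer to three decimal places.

gY = gA + α·gK + (1−α)·gL, so gY − gA − gL = α(gK − gL).
9.4 − 1.6 − 4.7 = α × (11.5 − 4.7).
3.1 = 6.8 α, so α = 0.45588.

α = 0.456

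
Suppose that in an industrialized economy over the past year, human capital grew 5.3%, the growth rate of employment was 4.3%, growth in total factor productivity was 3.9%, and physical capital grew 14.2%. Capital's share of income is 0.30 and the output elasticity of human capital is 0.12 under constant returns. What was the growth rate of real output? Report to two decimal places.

11.29%

Labor's share = 1 − 0.3 − 0.12 = 0.58.
Physical capital: 0.3 × 14.2 = 4.26 pp.
Human capital: 0.12 × 5.3 = 0.636 pp.
Employment: 0.58 × 4.3 = 2.494 pp.
Output growth = 3.9 + 7.39 = 11.29%.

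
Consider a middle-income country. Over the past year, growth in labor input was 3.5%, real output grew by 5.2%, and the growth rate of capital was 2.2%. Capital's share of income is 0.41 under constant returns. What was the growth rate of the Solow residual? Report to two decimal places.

Labor's share = 1 − 0.41 = 0.59.
Capital: 0.41 × 2.2 = 0.902 pp.
Labor input: 0.59 × 3.5 = 2.065 pp.
TFP growth = 5.2 − 2.967 = 2.233%.

2.23%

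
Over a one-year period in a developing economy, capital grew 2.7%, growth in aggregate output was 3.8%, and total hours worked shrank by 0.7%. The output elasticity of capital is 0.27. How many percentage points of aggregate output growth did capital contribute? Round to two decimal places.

0.73

Contribution = share × growth = 0.27 × 2.7 = 0.729 pp.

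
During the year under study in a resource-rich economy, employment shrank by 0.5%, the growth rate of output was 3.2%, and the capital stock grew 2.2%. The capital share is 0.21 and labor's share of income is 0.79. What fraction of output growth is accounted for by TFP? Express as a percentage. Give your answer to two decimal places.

Labor's share = 1 − 0.21 = 0.79.
The capital stock: 0.21 × 2.2 = 0.462 pp.
Employment: 0.79 × (-0.5) = -0.395 pp.
TFP growth = 3.2 − 0.067 = 3.133%.
TFP share of growth = 3.133 / 3.2 × 100 = 97.9063%.

97.91%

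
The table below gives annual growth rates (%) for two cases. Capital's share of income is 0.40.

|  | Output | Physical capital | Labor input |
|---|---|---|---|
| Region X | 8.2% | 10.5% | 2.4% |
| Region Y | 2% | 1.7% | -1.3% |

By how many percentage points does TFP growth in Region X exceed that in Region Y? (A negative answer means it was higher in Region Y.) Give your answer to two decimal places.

Labor's share = 1 − 0.4 = 0.6.
Region X: TFP = 8.2 − 4.2 − 1.44 = 2.56%.
Region Y: TFP = 2 − 0.68 + 0.78 = 2.1%.
Difference = 2.56 − (2.1) = 0.46 pp.

0.46 percentage points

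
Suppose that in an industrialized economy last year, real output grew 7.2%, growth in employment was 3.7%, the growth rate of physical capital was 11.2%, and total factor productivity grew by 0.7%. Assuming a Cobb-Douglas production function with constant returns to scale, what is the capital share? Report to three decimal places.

α = 0.373

gY = gA + α·gK + (1−α)·gL, so gY − gA − gL = α(gK − gL).
7.2 − 0.7 − 3.7 = α × (11.2 − 3.7).
2.8 = 7.5 α, so α = 0.37333.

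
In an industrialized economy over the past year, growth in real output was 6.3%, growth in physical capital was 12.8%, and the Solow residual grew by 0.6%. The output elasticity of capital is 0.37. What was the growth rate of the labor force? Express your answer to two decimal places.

Labor's share = 1 − 0.37 = 0.63.
gY = gA + 0.37×12.8 + 0.63×g.
0.63×g = 6.3 − 0.6 − 4.736 = 0.964.
g = 0.964 / 0.63 = 1.5302%.

1.53%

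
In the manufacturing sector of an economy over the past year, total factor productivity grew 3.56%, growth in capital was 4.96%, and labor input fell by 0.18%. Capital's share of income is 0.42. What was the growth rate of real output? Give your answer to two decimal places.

Labor's share = 1 − 0.42 = 0.58.
Capital: 0.42 × 4.96 = 2.0832 pp.
Labor input: 0.58 × (-0.18) = -0.1044 pp.
Output growth = 3.56 + 1.9788 = 5.5388%.

Real output grew 5.54%.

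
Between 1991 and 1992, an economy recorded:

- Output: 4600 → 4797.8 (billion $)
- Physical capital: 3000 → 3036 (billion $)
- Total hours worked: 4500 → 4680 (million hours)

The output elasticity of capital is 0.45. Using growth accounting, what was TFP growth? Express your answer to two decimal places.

Output growth = (4797.8 − 4600) / 4600 = 4.3%.
Physical capital growth = (3036 − 3000) / 3000 = 1.2%.
Total hours worked growth = (4680 − 4500) / 4500 = 4%.
Labor's share = 1 − 0.45 = 0.55.
Physical capital: 0.45 × 1.2 = 0.54 pp.
Total hours worked: 0.55 × 4 = 2.2 pp.
TFP growth = 4.3 − 2.74 = 1.56%.

1.56%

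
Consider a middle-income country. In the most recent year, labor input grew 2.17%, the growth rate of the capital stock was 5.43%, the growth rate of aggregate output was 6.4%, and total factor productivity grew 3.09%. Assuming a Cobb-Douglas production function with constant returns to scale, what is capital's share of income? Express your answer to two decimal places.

Capital's share of income is 0.35.

gY = gA + α·gK + (1−α)·gL, so gY − gA − gL = α(gK − gL).
6.4 − 3.09 − 2.17 = α × (5.43 − 2.17).
1.14 = 3.26 α, so α = 0.3497.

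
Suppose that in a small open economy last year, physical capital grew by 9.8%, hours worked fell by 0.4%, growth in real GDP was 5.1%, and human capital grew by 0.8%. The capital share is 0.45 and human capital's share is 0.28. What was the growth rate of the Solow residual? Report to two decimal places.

The Solow residual growth was 0.57%.

Labor's share = 1 − 0.45 − 0.28 = 0.27.
Physical capital: 0.45 × 9.8 = 4.41 pp.
Human capital: 0.28 × 0.8 = 0.224 pp.
Hours worked: 0.27 × (-0.4) = -0.108 pp.
TFP growth = 5.1 − 4.526 = 0.574%.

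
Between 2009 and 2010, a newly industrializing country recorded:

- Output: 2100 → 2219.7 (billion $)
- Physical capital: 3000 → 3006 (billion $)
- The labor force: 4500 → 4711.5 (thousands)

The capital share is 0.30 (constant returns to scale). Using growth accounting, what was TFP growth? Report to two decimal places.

Output growth = (2219.7 − 2100) / 2100 = 5.7%.
Physical capital growth = (3006 − 3000) / 3000 = 0.2%.
The labor force growth = (4711.5 − 4500) / 4500 = 4.7%.
Labor's share = 1 − 0.3 = 0.7.
Physical capital: 0.3 × 0.2 = 0.06 pp.
The labor force: 0.7 × 4.7 = 3.29 pp.
TFP growth = 5.7 − 3.35 = 2.35%.

2.35%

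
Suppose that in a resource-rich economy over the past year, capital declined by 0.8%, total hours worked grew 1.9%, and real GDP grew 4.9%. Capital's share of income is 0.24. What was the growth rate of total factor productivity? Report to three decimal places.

Labor's share = 1 − 0.24 = 0.76.
Capital: 0.24 × (-0.8) = -0.192 pp.
Total hours worked: 0.76 × 1.9 = 1.444 pp.
TFP growth = 4.9 − 1.252 = 3.648%.

3.648%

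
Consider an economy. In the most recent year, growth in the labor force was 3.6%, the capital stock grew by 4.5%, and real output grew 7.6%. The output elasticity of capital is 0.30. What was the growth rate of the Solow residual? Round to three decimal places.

Labor's share = 1 − 0.3 = 0.7.
The capital stock: 0.3 × 4.5 = 1.35 pp.
The labor force: 0.7 × 3.6 = 2.52 pp.
TFP growth = 7.6 − 3.87 = 3.73%.

3.730%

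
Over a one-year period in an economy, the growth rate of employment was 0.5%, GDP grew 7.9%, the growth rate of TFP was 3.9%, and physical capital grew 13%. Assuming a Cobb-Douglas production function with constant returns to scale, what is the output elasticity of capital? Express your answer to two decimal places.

gY = gA + α·gK + (1−α)·gL, so gY − gA − gL = α(gK − gL).
7.9 − 3.9 − 0.5 = α × (13 − 0.5).
3.5 = 12.5 α, so α = 0.28.

0.28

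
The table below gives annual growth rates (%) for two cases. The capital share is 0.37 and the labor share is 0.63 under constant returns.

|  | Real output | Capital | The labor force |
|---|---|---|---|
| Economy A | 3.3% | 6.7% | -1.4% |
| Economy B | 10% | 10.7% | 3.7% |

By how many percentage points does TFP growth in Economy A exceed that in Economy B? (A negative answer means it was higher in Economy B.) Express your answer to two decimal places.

Labor's share = 1 − 0.37 = 0.63.
Economy A: TFP = 3.3 − 2.479 + 0.882 = 1.703%.
Economy B: TFP = 10 − 3.959 − 2.331 = 3.71%.
Difference = 1.703 − (3.71) = -2.007 pp.

-2.01 percentage points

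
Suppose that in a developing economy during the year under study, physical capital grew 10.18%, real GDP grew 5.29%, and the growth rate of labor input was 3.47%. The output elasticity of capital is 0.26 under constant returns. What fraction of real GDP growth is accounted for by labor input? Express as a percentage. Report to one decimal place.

Labor's share = 1 − 0.26 = 0.74.
Labor input contributed 0.74 × 3.47 = 2.5678 pp.
Share of growth = 2.5678 / 5.29 × 100 = 48.541%.

Labor input accounted for 48.5% of growth.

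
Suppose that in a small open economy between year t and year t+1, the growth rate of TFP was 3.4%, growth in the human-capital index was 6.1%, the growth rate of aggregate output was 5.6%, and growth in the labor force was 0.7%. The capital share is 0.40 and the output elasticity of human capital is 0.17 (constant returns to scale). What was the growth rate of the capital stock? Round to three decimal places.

2.155%

Labor's share = 1 − 0.4 − 0.17 = 0.43.
gY = gA + 0.17×6.1 + 0.43×0.7 + 0.4×g.
0.4×g = 5.6 − 3.4 − 1.338 = 0.862.
g = 0.862 / 0.4 = 2.155%.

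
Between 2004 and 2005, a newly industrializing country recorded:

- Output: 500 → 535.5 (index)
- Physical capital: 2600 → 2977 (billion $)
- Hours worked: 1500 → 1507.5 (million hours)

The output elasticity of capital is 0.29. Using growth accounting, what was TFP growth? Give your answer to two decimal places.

Output growth = (535.5 − 500) / 500 = 7.1%.
Physical capital growth = (2977 − 2600) / 2600 = 14.5%.
Hours worked growth = (1507.5 − 1500) / 1500 = 0.5%.
Labor's share = 1 − 0.29 = 0.71.
Physical capital: 0.29 × 14.5 = 4.205 pp.
Hours worked: 0.71 × 0.5 = 0.355 pp.
TFP growth = 7.1 − 4.56 = 2.54%.

2.54%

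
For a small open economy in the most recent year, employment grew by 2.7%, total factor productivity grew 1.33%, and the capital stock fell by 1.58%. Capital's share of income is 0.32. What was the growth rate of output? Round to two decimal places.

Labor's share = 1 − 0.32 = 0.68.
The capital stock: 0.32 × (-1.58) = -0.5056 pp.
Employment: 0.68 × 2.7 = 1.836 pp.
Output growth = 1.33 + 1.3304 = 2.6604%.

2.66%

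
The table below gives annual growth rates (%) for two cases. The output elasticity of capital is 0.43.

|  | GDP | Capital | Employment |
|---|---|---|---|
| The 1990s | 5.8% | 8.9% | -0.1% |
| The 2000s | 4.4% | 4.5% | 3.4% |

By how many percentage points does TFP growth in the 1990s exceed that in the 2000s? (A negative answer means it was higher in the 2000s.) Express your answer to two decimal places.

Labor's share = 1 − 0.43 = 0.57.
The 1990s: TFP = 5.8 − 3.827 + 0.057 = 2.03%.
The 2000s: TFP = 4.4 − 1.935 − 1.938 = 0.527%.
Difference = 2.03 − (0.527) = 1.503 pp.

1.50 percentage points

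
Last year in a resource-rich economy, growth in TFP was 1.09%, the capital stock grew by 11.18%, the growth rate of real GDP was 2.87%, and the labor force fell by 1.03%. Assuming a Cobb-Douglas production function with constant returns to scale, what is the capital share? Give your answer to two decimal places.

α = 0.23

gY = gA + α·gK + (1−α)·gL, so gY − gA − gL = α(gK − gL).
2.87 − 1.09 + 1.03 = α × (11.18 − (-1.03)).
2.81 = 12.21 α, so α = 0.2301.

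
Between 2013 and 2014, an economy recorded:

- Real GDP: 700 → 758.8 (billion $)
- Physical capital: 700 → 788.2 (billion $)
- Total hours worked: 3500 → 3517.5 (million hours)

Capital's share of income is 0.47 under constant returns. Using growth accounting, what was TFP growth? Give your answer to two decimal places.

TFP grew 2.21%.

Real GDP growth = (758.8 − 700) / 700 = 8.4%.
Physical capital growth = (788.2 − 700) / 700 = 12.6%.
Total hours worked growth = (3517.5 − 3500) / 3500 = 0.5%.
Labor's share = 1 − 0.47 = 0.53.
Physical capital: 0.47 × 12.6 = 5.922 pp.
Total hours worked: 0.53 × 0.5 = 0.265 pp.
TFP growth = 8.4 − 6.187 = 2.213%.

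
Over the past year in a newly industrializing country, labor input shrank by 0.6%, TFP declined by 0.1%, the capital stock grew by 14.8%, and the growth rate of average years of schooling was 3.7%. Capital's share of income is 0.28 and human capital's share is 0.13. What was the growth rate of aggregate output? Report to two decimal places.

Labor's share = 1 − 0.28 − 0.13 = 0.59.
The capital stock: 0.28 × 14.8 = 4.144 pp.
Average years of schooling: 0.13 × 3.7 = 0.481 pp.
Labor input: 0.59 × (-0.6) = -0.354 pp.
Output growth = -0.1 + 4.271 = 4.171%.

Aggregate output grew 4.17%.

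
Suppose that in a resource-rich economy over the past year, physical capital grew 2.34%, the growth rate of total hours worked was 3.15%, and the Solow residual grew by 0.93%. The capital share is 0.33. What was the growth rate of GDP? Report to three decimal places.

3.813%

Labor's share = 1 − 0.33 = 0.67.
Physical capital: 0.33 × 2.34 = 0.7722 pp.
Total hours worked: 0.67 × 3.15 = 2.1105 pp.
Output growth = 0.93 + 2.8827 = 3.8127%.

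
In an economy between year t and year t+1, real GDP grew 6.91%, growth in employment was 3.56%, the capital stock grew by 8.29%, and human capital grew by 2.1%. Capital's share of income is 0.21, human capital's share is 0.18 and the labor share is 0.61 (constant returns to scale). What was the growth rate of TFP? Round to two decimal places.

Labor's share = 1 − 0.21 − 0.18 = 0.61.
The capital stock: 0.21 × 8.29 = 1.7409 pp.
Human capital: 0.18 × 2.1 = 0.378 pp.
Employment: 0.61 × 3.56 = 2.1716 pp.
TFP growth = 6.91 − 4.2905 = 2.6195%.

2.62%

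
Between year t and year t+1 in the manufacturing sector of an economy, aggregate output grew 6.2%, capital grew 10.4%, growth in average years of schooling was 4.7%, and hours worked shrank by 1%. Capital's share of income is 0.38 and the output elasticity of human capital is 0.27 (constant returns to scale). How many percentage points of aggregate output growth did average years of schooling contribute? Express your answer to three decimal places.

Contribution = share × growth = 0.27 × 4.7 = 1.269 pp.

1.269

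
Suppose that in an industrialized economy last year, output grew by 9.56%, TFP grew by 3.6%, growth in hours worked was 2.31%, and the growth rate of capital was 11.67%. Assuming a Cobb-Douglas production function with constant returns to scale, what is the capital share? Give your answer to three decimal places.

The capital share is 0.390.

gY = gA + α·gK + (1−α)·gL, so gY − gA − gL = α(gK − gL).
9.56 − 3.6 − 2.31 = α × (11.67 − 2.31).
3.65 = 9.36 α, so α = 0.38996.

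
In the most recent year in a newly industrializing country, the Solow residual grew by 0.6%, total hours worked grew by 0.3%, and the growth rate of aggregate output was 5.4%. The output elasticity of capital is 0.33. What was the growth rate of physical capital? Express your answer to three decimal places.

Labor's share = 1 − 0.33 = 0.67.
gY = gA + 0.67×0.3 + 0.33×g.
0.33×g = 5.4 − 0.6 − 0.201 = 4.599.
g = 4.599 / 0.33 = 13.93636%.

Physical capital growth was 13.936%.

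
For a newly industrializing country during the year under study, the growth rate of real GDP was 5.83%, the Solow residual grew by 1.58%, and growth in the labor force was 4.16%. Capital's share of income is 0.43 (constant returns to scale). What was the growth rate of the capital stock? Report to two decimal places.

Labor's share = 1 − 0.43 = 0.57.
gY = gA + 0.57×4.16 + 0.43×g.
0.43×g = 5.83 − 1.58 − 2.3712 = 1.8788.
g = 1.8788 / 0.43 = 4.3693%.

The capital stock grew 4.37%.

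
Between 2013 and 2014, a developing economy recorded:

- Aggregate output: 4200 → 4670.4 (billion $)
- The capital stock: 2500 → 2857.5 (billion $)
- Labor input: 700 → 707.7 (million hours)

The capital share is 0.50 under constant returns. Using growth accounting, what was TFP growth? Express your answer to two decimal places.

Aggregate output growth = (4670.4 − 4200) / 4200 = 11.2%.
The capital stock growth = (2857.5 − 2500) / 2500 = 14.3%.
Labor input growth = (707.7 − 700) / 700 = 1.1%.
Labor's share = 1 − 0.5 = 0.5.
The capital stock: 0.5 × 14.3 = 7.15 pp.
Labor input: 0.5 × 1.1 = 0.55 pp.
TFP growth = 11.2 − 7.7 = 3.5%.

3.50%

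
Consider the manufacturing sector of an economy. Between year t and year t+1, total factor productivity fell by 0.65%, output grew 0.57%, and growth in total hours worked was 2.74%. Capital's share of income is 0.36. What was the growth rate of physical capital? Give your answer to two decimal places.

Labor's share = 1 − 0.36 = 0.64.
gY = gA + 0.64×2.74 + 0.36×g.
0.36×g = 0.57 + 0.65 − 1.7536 = -0.5336.
g = -0.5336 / 0.36 = -1.4822%.

-1.48%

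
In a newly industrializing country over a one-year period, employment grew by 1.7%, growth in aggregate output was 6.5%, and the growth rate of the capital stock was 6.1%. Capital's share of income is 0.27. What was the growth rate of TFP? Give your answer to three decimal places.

3.612%

Labor's share = 1 − 0.27 = 0.73.
The capital stock: 0.27 × 6.1 = 1.647 pp.
Employment: 0.73 × 1.7 = 1.241 pp.
TFP growth = 6.5 − 2.888 = 3.612%.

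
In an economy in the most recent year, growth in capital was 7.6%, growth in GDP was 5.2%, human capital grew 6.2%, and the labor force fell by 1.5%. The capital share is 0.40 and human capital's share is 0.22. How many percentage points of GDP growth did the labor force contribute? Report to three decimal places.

-0.570

Labor's share = 1 − 0.4 − 0.22 = 0.38.
Contribution = share × growth = 0.38 × (-1.5) = -0.57 pp.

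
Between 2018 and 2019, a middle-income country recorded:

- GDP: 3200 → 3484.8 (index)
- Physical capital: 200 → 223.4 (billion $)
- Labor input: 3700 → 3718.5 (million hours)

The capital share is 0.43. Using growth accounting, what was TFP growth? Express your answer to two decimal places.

GDP growth = (3484.8 − 3200) / 3200 = 8.9%.
Physical capital growth = (223.4 − 200) / 200 = 11.7%.
Labor input growth = (3718.5 − 3700) / 3700 = 0.5%.
Labor's share = 1 − 0.43 = 0.57.
Physical capital: 0.43 × 11.7 = 5.031 pp.
Labor input: 0.57 × 0.5 = 0.285 pp.
TFP growth = 8.9 − 5.316 = 3.584%.

3.58%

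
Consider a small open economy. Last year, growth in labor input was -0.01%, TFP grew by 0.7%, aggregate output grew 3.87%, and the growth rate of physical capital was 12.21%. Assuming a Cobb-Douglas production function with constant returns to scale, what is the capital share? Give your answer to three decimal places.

0.260

gY = gA + α·gK + (1−α)·gL, so gY − gA − gL = α(gK − gL).
3.87 − 0.7 + 0.01 = α × (12.21 − (-0.01)).
3.18 = 12.22 α, so α = 0.26023.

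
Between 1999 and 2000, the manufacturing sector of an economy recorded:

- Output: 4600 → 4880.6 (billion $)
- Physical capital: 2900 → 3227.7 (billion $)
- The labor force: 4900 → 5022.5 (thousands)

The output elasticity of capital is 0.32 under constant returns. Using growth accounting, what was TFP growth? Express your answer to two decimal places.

0.78%

Output growth = (4880.6 − 4600) / 4600 = 6.1%.
Physical capital growth = (3227.7 − 2900) / 2900 = 11.3%.
The labor force growth = (5022.5 − 4900) / 4900 = 2.5%.
Labor's share = 1 − 0.32 = 0.68.
Physical capital: 0.32 × 11.3 = 3.616 pp.
The labor force: 0.68 × 2.5 = 1.7 pp.
TFP growth = 6.1 − 5.316 = 0.784%.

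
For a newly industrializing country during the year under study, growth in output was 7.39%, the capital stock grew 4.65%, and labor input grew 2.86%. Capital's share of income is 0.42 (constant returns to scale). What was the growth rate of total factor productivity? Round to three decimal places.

Total factor productivity growth was 3.778%.

Labor's share = 1 − 0.42 = 0.58.
The capital stock: 0.42 × 4.65 = 1.953 pp.
Labor input: 0.58 × 2.86 = 1.6588 pp.
TFP growth = 7.39 − 3.6118 = 3.7782%.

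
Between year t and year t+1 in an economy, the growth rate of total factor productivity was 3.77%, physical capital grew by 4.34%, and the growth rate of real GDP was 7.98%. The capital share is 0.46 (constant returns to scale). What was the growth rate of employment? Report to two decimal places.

Employment grew 4.10%.

Labor's share = 1 − 0.46 = 0.54.
gY = gA + 0.46×4.34 + 0.54×g.
0.54×g = 7.98 − 3.77 − 1.9964 = 2.2136.
g = 2.2136 / 0.54 = 4.0993%.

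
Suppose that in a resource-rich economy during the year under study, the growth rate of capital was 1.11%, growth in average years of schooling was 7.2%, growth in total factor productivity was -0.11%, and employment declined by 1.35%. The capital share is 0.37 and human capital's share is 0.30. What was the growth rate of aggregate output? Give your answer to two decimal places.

Aggregate output growth was 2.02%.

Labor's share = 1 − 0.37 − 0.3 = 0.33.
Capital: 0.37 × 1.11 = 0.4107 pp.
Average years of schooling: 0.3 × 7.2 = 2.16 pp.
Employment: 0.33 × (-1.35) = -0.4455 pp.
Output growth = -0.11 + 2.1252 = 2.0152%.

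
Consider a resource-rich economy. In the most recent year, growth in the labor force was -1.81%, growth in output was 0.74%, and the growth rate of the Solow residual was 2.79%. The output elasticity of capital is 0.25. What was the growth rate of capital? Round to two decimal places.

-2.77%

Labor's share = 1 − 0.25 = 0.75.
gY = gA + 0.75×(-1.81) + 0.25×g.
0.25×g = 0.74 − 2.79 + 1.3575 = -0.6925.
g = -0.6925 / 0.25 = -2.77%.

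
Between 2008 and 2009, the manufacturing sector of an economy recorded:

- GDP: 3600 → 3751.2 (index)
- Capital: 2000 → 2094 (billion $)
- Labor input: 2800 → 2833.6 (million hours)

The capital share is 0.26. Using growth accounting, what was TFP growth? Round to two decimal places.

GDP growth = (3751.2 − 3600) / 3600 = 4.2%.
Capital growth = (2094 − 2000) / 2000 = 4.7%.
Labor input growth = (2833.6 − 2800) / 2800 = 1.2%.
Labor's share = 1 − 0.26 = 0.74.
Capital: 0.26 × 4.7 = 1.222 pp.
Labor input: 0.74 × 1.2 = 0.888 pp.
TFP growth = 4.2 − 2.11 = 2.09%.

2.09%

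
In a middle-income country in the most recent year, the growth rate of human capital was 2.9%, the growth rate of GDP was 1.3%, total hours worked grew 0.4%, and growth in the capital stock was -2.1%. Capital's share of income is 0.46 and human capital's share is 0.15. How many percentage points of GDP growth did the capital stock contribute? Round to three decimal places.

-0.966 pp

Contribution = share × growth = 0.46 × (-2.1) = -0.966 pp.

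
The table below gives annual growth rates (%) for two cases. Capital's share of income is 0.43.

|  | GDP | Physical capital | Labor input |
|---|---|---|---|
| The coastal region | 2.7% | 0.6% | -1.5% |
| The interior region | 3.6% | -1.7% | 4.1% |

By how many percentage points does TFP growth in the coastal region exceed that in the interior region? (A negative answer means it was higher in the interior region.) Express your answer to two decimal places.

Labor's share = 1 − 0.43 = 0.57.
The coastal region: TFP = 2.7 − 0.258 + 0.855 = 3.297%.
The interior region: TFP = 3.6 + 0.731 − 2.337 = 1.994%.
Difference = 3.297 − (1.994) = 1.303 pp.

1.30 percentage points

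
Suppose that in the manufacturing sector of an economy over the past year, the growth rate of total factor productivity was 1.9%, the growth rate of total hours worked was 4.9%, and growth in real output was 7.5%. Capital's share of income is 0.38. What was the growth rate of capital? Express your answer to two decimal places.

Labor's share = 1 − 0.38 = 0.62.
gY = gA + 0.62×4.9 + 0.38×g.
0.38×g = 7.5 − 1.9 − 3.038 = 2.562.
g = 2.562 / 0.38 = 6.7421%.

6.74%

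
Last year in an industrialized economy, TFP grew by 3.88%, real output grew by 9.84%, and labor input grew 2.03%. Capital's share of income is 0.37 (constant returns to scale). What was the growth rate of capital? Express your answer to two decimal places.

Labor's share = 1 − 0.37 = 0.63.
gY = gA + 0.63×2.03 + 0.37×g.
0.37×g = 9.84 − 3.88 − 1.2789 = 4.6811.
g = 4.6811 / 0.37 = 12.6516%.

Capital grew 12.65%.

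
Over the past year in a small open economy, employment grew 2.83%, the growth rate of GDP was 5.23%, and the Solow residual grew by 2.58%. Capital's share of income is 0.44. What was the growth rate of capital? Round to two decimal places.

2.42%

Labor's share = 1 − 0.44 = 0.56.
gY = gA + 0.56×2.83 + 0.44×g.
0.44×g = 5.23 − 2.58 − 1.5848 = 1.0652.
g = 1.0652 / 0.44 = 2.4209%.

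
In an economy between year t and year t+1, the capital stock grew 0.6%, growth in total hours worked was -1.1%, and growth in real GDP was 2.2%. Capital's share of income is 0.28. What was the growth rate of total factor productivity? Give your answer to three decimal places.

Labor's share = 1 − 0.28 = 0.72.
The capital stock: 0.28 × 0.6 = 0.168 pp.
Total hours worked: 0.72 × (-1.1) = -0.792 pp.
TFP growth = 2.2 + 0.624 = 2.824%.

2.824%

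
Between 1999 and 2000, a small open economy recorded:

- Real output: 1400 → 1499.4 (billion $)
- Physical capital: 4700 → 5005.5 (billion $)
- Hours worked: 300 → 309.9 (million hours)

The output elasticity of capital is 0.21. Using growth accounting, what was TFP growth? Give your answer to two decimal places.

TFP grew 3.13%.

Real output growth = (1499.4 − 1400) / 1400 = 7.1%.
Physical capital growth = (5005.5 − 4700) / 4700 = 6.5%.
Hours worked growth = (309.9 − 300) / 300 = 3.3%.
Labor's share = 1 − 0.21 = 0.79.
Physical capital: 0.21 × 6.5 = 1.365 pp.
Hours worked: 0.79 × 3.3 = 2.607 pp.
TFP growth = 7.1 − 3.972 = 3.128%.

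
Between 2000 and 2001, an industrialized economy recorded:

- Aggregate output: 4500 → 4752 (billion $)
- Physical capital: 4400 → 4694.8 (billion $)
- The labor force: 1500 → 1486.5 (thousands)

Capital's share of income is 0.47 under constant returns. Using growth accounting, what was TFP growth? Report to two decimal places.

Aggregate output growth = (4752 − 4500) / 4500 = 5.6%.
Physical capital growth = (4694.8 − 4400) / 4400 = 6.7%.
The labor force growth = (1486.5 − 1500) / 1500 = -0.9%.
Labor's share = 1 − 0.47 = 0.53.
Physical capital: 0.47 × 6.7 = 3.149 pp.
The labor force: 0.53 × (-0.9) = -0.477 pp.
TFP growth = 5.6 − 2.672 = 2.928%.

TFP growth was 2.93%.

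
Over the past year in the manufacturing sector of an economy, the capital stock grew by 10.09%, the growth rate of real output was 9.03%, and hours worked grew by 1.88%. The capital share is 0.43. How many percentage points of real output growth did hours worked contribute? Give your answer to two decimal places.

1.07 pp

Labor's share = 1 − 0.43 = 0.57.
Contribution = share × growth = 0.57 × 1.88 = 1.0716 pp.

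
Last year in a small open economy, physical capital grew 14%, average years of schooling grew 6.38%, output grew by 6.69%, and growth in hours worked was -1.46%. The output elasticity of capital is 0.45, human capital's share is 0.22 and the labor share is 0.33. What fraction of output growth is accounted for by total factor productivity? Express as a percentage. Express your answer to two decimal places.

Total factor productivity accounted for -7.95% of growth.

Labor's share = 1 − 0.45 − 0.22 = 0.33.
Physical capital: 0.45 × 14 = 6.3 pp.
Average years of schooling: 0.22 × 6.38 = 1.4036 pp.
Hours worked: 0.33 × (-1.46) = -0.4818 pp.
TFP growth = 6.69 − 7.2218 = -0.5318%.
TFP share of growth = -0.5318 / 6.69 × 100 = -7.9492%.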